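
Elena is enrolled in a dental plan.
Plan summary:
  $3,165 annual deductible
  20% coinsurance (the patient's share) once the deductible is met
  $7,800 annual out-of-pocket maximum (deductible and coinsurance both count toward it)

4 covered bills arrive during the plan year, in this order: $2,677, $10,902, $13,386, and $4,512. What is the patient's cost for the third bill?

$2,552.20

Claim 1 ($2,677): all of it applies to the deductible. Patient pays $2,677; OOP now $2,677.
Claim 2 ($10,902): $488 finishes the deductible; $10,414 goes to coinsurance; 20% of $10,414 = $2,082.80. Patient owes $2,570.80 (running OOP $5,247.80).
Claim 3 ($13,386): 20% coinsurance on $13,386 = $2,677.20. Adding that to $5,247.80 gives $7,925, past the $7,800 cap; patient pays only $7,800 − $5,247.80 = $2,552.20.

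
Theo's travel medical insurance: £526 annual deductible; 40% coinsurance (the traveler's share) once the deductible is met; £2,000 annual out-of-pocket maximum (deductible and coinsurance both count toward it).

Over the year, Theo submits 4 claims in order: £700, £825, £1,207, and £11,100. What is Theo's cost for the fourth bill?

£591.60

Claim 1 — £700: deductible takes £526, £174 remains; 40% of £174 = £69.60. Traveler pays £595.60; OOP now £595.60.
Claim 2 — £825: deductible met; 40% of £825 = £330. Traveler pays £330; OOP now £925.60.
Claim 3 — £1,207: deductible already satisfied, so traveler's share is 40% × £1,207 = £482.80. Cost to traveler: £482.80. OOP to date £1,408.40.
Claim 4 — £11,100: deductible met; 40% of £11,100 = £4,440. OOP would hit £5,848.40 > £2,000, so the cap limits the traveler to £2,000 − £1,408.40 = £591.60.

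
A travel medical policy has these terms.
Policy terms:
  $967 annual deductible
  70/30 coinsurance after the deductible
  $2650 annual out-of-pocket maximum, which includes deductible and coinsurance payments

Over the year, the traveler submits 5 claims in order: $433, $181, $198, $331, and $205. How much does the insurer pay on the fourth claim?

Bill 1, $433: fully absorbed by the deductible. Traveler pays $433; OOP now $433. Plan pays $433 − $433 = $0.
Bill 2, $181: all of it applies to the deductible. Traveler pays $181; OOP now $614. Insurer: $181 − $181 = $0.
Bill 3, $198: fully absorbed by the deductible. Traveler pays $198; OOP now $812. Plan pays $198 − $198 = $0.
Bill 4, $331: deductible takes $155, $176 remains; 30% of $176 = $52.80. Traveler owes $207.80 (running OOP $1019.80). Insurer: $331 − $207.80 = $123.20.

$123.20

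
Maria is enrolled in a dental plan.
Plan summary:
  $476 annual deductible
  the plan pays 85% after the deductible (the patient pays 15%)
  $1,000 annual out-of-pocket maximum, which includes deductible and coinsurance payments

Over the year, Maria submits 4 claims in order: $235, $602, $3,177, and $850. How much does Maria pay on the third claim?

Bill 1, $235: all of it applies to the deductible. Patient pays $235; OOP now $235.
Bill 2, $602: deductible takes $241, $361 remains; 15% of $361 = $54.15. Patient owes $295.15 (running OOP $530.15).
Bill 3, $3,177: deductible met; 15% of $3,177 = $476.55. Adding that to $530.15 gives $1,006.70, past the $1,000 cap; patient pays only $1,000 − $530.15 = $469.85.

$469.85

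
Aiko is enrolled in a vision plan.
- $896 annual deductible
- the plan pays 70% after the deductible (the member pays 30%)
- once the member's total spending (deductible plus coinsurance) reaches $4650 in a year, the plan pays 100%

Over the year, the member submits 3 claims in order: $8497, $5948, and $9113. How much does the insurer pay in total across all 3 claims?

#1 ($8497): $896 finishes the deductible; $7601 goes to coinsurance; 30% of $7601 = $2280.30. Member pays $3176.30; OOP now $3176.30. Insurer: $8497 − $3176.30 = $5320.70.
#2 ($5948): deductible met; 30% of $5948 = $1784.40. OOP would hit $4960.70 > $4650, so the cap limits the member to $4650 − $3176.30 = $1473.70. Insurer: $5948 − $1473.70 = $4474.30.
#3 ($9113): 30% coinsurance on $9113 = $2733.90. OOP would hit $7383.90 > $4650, so the cap limits the member to $4650 − $4650 = $0. Plan pays $9113 − $0 = $9113.
Insurer total: $5320.70 + $4474.30 + $9113 = $18908.

$18908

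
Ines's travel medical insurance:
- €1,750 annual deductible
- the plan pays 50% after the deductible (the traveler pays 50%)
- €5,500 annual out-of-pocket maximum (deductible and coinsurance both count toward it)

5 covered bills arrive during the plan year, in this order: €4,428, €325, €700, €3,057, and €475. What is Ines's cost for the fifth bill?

€237.50

Bill 1, €4,428: €1,750 finishes the deductible; €2,678 goes to coinsurance; coinsurance €2,678 × 50% = €1,339. Cost to traveler: €3,089. OOP to date €3,089.
Bill 2, €325: 50% coinsurance on €325 = €162.50. Cost to traveler: €162.50. OOP to date €3,251.50.
Bill 3, €700: 50% coinsurance on €700 = €350. Traveler pays €350; OOP now €3,601.50.
Bill 4, €3,057: deductible met; 50% of €3,057 = €1,528.50. Cost to traveler: €1,528.50. OOP to date €5,130.
Bill 5, €475: deductible met; 50% of €475 = €237.50. Traveler owes €237.50 (running OOP €5,367.50).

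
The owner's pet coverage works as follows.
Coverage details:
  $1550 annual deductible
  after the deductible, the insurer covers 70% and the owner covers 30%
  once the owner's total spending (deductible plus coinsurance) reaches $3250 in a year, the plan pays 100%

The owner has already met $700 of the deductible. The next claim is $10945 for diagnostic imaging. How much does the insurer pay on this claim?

$8395

Deductible still to meet: $1550 − $700 = $850.
That leaves $10945 − $850 = $10095 for coinsurance.
Coinsurance: $10095 × 30% = $3028.50.
So the owner owes $850 + $3028.50 = $3878.50 before any cap.
Adding $3878.50 to the $700 already spent would give $4578.50, which exceeds the $3250 cap; the owner pays just $3250 − $700 = $2550.
The plan picks up $10945 − $2550 = $8395.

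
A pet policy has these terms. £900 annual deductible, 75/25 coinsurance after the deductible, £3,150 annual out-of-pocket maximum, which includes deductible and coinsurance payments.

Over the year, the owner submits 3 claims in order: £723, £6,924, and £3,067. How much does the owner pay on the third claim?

£563.25

Claim 1 (£723): entire amount goes to the deductible. Owner owes £723 (running OOP £723).
Claim 2 (£6,924): deductible takes £177, £6,747 remains; coinsurance £6,747 × 25% = £1,686.75. Owner owes £1,863.75 (running OOP £2,586.75).
Claim 3 (£3,067): deductible already satisfied, so owner's share is 25% × £3,067 = £766.75. That would push OOP to £3,353.50, over the £3,150 cap, so owner pays £3,150 − £2,586.75 = £563.25.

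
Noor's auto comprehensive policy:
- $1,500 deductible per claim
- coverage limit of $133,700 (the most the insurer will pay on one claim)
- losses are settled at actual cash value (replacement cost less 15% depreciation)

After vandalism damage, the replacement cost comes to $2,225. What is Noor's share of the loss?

At 15% depreciation, ACV = $2,225 − $333.75 = $1,891.25.
Subtract the deductible: $1,891.25 − $1,500 = $391.25.
$391.25 is within the $133,700 limit, so the insurer pays $391.25.
The policyholder bears the rest of the original loss: $2,225 − $391.25 = $1,833.75.

$1,833.75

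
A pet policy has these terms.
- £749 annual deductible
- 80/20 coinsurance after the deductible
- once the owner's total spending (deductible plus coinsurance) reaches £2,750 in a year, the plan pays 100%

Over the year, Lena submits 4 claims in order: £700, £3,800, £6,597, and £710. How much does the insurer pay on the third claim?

Claim 1 — £700: all of it applies to the deductible. Owner pays £700; OOP now £700. Insurer: £700 − £700 = £0.
Claim 2 — £3,800: £49 finishes the deductible; £3,751 goes to coinsurance; owner's 20% is £750.20. Owner pays £799.20; OOP now £1,499.20. Insurer: £3,800 − £799.20 = £3,000.80.
Claim 3 — £6,597: 20% coinsurance on £6,597 = £1,319.40. That would push OOP to £2,818.60, over the £2,750 cap, so owner pays £2,750 − £1,499.20 = £1,250.80. Plan pays £6,597 − £1,250.80 = £5,346.20.

£5,346.20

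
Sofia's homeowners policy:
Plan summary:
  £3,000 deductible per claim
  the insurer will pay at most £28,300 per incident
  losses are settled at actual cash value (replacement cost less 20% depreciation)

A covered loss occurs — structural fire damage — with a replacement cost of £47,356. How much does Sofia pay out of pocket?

£19,056

At 20% depreciation, ACV = £47,356 − £9,471.20 = £37,884.80.
Subtract the deductible: £37,884.80 − £3,000 = £34,884.80.
Since £34,884.80 > £28,300, the payout is capped at £28,300.
Out of pocket: £47,356 − £28,300 = £19,056.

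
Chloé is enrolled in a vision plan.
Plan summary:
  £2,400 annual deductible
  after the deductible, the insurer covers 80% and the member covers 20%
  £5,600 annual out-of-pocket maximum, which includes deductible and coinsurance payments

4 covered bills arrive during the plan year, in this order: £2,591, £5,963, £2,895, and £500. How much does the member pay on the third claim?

Claim 1 (£2,591): deductible takes £2,400, £191 remains; coinsurance £191 × 20% = £38.20. Member pays £2,438.20; OOP now £2,438.20.
Claim 2 (£5,963): 20% coinsurance on £5,963 = £1,192.60. Member pays £1,192.60; OOP now £3,630.80.
Claim 3 (£2,895): deductible met; 20% of £2,895 = £579. Member owes £579 (running OOP £4,209.80).

£579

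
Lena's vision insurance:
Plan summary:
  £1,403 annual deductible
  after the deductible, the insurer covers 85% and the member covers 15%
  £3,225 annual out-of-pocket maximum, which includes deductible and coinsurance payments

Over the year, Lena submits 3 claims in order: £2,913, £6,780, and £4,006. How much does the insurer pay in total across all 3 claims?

£10,474

Claim 1 (£2,913): £1,403 to deductible, leaving £1,510; 15% of £1,510 = £226.50. Member owes £1,629.50 (running OOP £1,629.50). Insurer: £2,913 − £1,629.50 = £1,283.50.
Claim 2 (£6,780): deductible already satisfied, so member's share is 15% × £6,780 = £1,017. Member pays £1,017; OOP now £2,646.50. Plan pays £6,780 − £1,017 = £5,763.
Claim 3 (£4,006): deductible already satisfied, so member's share is 15% × £4,006 = £600.90. OOP would hit £3,247.40 > £3,225, so the cap limits the member to £3,225 − £2,646.50 = £578.50. Insurer: £4,006 − £578.50 = £3,427.50.
Insurer total: £1,283.50 + £5,763 + £3,427.50 = £10,474.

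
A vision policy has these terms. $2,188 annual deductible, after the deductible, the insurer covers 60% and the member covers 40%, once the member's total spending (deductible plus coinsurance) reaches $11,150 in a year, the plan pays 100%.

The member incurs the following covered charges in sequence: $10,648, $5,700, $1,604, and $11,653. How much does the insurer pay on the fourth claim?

$8,996.60

Claim 1 ($10,648): deductible takes $2,188, $8,460 remains; 40% of $8,460 = $3,384. Member pays $5,572; OOP now $5,572. Plan pays $10,648 − $5,572 = $5,076.
Claim 2 ($5,700): deductible met; 40% of $5,700 = $2,280. Cost to member: $2,280. OOP to date $7,852. Insurer: $5,700 − $2,280 = $3,420.
Claim 3 ($1,604): deductible met; 40% of $1,604 = $641.60. Member owes $641.60 (running OOP $8,493.60). Plan pays $1,604 − $641.60 = $962.40.
Claim 4 ($11,653): 40% coinsurance on $11,653 = $4,661.20. Adding that to $8,493.60 gives $13,154.80, past the $11,150 cap; member pays only $11,150 − $8,493.60 = $2,656.40. Plan pays $11,653 − $2,656.40 = $8,996.60.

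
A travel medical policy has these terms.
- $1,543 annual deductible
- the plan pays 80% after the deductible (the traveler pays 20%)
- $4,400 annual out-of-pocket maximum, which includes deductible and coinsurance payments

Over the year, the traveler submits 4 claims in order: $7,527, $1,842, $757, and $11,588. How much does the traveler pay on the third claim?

Bill 1, $7,527: $1,543 finishes the deductible; $5,984 goes to coinsurance; coinsurance $5,984 × 20% = $1,196.80. Traveler owes $2,739.80 (running OOP $2,739.80).
Bill 2, $1,842: deductible met; 20% of $1,842 = $368.40. Cost to traveler: $368.40. OOP to date $3,108.20.
Bill 3, $757: 20% coinsurance on $757 = $151.40. Traveler owes $151.40 (running OOP $3,259.60).

$151.40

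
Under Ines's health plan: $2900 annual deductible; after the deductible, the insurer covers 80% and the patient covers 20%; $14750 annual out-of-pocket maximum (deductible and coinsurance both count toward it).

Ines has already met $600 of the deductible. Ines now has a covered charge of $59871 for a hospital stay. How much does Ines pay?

$13814.20

Deductible still to meet: $2900 − $600 = $2300.
After the $2300 deductible portion, $59871 − $2300 = $57571 is subject to coinsurance.
20% of $57571 = $11514.20 falls to the patient.
So the patient owes $2300 + $11514.20 = $13814.20 before any cap.
Cumulative spending $600 + $13814.20 = $14414.20 stays under the $14750 maximum.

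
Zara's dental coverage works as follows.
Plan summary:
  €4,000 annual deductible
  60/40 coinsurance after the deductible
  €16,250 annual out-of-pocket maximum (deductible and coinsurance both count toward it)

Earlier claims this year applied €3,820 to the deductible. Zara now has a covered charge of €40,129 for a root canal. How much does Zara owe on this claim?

Deductible still to meet: €4,000 − €3,820 = €180.
The remaining €39,949 (= €40,129 − €180) moves to coinsurance.
Coinsurance: €39,949 × 40% = €15,979.60.
Patient responsibility before any cap: €180 + €15,979.60 = €16,159.60.
Adding €16,159.60 to the €3,820 already spent would give €19,979.60, which exceeds the €16,250 cap; the patient pays just €16,250 − €3,820 = €12,430.

€12,430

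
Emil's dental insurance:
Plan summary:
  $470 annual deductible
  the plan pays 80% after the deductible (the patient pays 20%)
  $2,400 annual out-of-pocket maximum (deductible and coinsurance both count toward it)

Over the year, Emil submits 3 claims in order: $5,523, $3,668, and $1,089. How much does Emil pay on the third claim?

$185.80

Bill 1, $5,523: $470 finishes the deductible; $5,053 goes to coinsurance; 20% of $5,053 = $1,010.60. Cost to patient: $1,480.60. OOP to date $1,480.60.
Bill 2, $3,668: deductible already satisfied, so patient's share is 20% × $3,668 = $733.60. Patient pays $733.60; OOP now $2,214.20.
Bill 3, $1,089: deductible already satisfied, so patient's share is 20% × $1,089 = $217.80. Adding that to $2,214.20 gives $2,432, past the $2,400 cap; patient pays only $2,400 − $2,214.20 = $185.80.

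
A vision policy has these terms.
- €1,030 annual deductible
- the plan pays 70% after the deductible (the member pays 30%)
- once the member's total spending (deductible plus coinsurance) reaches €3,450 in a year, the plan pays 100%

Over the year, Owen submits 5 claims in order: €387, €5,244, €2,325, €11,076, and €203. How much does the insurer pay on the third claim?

€1,627.50

Claim 1 (€387): fully absorbed by the deductible. Member owes €387 (running OOP €387). Plan pays €387 − €387 = €0.
Claim 2 (€5,244): €643 to deductible, leaving €4,601; 30% of €4,601 = €1,380.30. Cost to member: €2,023.30. OOP to date €2,410.30. Insurer: €5,244 − €2,023.30 = €3,220.70.
Claim 3 (€2,325): 30% coinsurance on €2,325 = €697.50. Member pays €697.50; OOP now €3,107.80. Plan pays €2,325 − €697.50 = €1,627.50.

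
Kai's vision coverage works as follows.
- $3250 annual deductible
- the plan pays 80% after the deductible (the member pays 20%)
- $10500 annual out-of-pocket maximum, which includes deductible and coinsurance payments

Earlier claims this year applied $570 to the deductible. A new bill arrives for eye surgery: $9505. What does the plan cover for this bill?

$570 of the $3250 deductible is already met, leaving $2680.
After the $2680 deductible portion, $9505 − $2680 = $6825 is subject to coinsurance.
Coinsurance: $6825 × 20% = $1365.
So the member owes $2680 + $1365 = $4045 before any cap.
Cumulative spending $570 + $4045 = $4615 stays under the $10500 maximum.
The plan picks up $9505 − $4045 = $5460.

$5460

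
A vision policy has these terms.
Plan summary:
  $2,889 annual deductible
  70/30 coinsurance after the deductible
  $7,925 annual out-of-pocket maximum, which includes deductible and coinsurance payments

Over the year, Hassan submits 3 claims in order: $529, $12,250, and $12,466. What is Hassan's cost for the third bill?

Claim 1 — $529: all of it applies to the deductible. Member owes $529 (running OOP $529).
Claim 2 — $12,250: deductible takes $2,360, $9,890 remains; coinsurance $9,890 × 30% = $2,967. Member pays $5,327; OOP now $5,856.
Claim 3 — $12,466: 30% coinsurance on $12,466 = $3,739.80. That would push OOP to $9,595.80, over the $7,925 cap, so member pays $7,925 − $5,856 = $2,069.

$2,069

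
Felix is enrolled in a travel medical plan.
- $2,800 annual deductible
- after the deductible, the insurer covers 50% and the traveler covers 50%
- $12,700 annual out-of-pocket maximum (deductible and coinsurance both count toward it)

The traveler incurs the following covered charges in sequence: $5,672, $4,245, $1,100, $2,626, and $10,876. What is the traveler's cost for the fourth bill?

#1 ($5,672): $2,800 finishes the deductible; $2,872 goes to coinsurance; traveler's 50% is $1,436. Cost to traveler: $4,236. OOP to date $4,236.
#2 ($4,245): 50% coinsurance on $4,245 = $2,122.50. Traveler owes $2,122.50 (running OOP $6,358.50).
#3 ($1,100): deductible already satisfied, so traveler's share is 50% × $1,100 = $550. Cost to traveler: $550. OOP to date $6,908.50.
#4 ($2,626): deductible met; 50% of $2,626 = $1,313. Traveler owes $1,313 (running OOP $8,221.50).

$1,313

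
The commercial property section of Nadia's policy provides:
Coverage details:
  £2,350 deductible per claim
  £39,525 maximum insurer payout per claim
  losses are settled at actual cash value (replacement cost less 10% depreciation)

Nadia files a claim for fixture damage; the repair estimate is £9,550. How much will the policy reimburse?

£6,245

At 10% depreciation, ACV = £9,550 − £955 = £8,595.
After the deductible, £8,595 − £2,350 = £6,245 remains.
That's under the £39,525 cap, so the insurer reimburses the full £6,245.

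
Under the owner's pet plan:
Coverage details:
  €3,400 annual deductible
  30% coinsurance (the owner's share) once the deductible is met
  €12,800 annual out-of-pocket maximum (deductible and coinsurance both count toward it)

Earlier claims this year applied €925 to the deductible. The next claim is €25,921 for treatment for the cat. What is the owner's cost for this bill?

Remaining deductible: €3,400 − €925 = €2,475.
The remaining €23,446 (= €25,921 − €2,475) moves to coinsurance.
Owner's 30% share of €23,446 is €7,033.80.
That puts the owner's cost at €2,475 + €7,033.80 = €9,508.80 before any cap.
Cumulative spending €925 + €9,508.80 = €10,433.80 stays under the €12,800 maximum.

€9,508.80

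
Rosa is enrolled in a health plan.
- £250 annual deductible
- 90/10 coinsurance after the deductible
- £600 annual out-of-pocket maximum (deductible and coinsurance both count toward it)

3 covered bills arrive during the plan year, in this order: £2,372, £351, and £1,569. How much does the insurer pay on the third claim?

£1,466.30

Claim 1 — £2,372: £250 to deductible, leaving £2,122; 10% of £2,122 = £212.20. Cost to patient: £462.20. OOP to date £462.20. Plan pays £2,372 − £462.20 = £1,909.80.
Claim 2 — £351: deductible met; 10% of £351 = £35.10. Cost to patient: £35.10. OOP to date £497.30. Insurer: £351 − £35.10 = £315.90.
Claim 3 — £1,569: 10% coinsurance on £1,569 = £156.90. That would push OOP to £654.20, over the £600 cap, so patient pays £600 − £497.30 = £102.70. Plan pays £1,569 − £102.70 = £1,466.30.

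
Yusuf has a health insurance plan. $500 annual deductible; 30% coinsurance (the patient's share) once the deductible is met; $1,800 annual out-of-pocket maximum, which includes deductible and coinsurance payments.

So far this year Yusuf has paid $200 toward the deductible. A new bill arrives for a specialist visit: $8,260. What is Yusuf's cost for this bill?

$200 of the $500 deductible is already met, leaving $300.
The remaining $7,960 (= $8,260 − $300) moves to coinsurance.
Coinsurance: $7,960 × 30% = $2,388.
That puts the patient's cost at $300 + $2,388 = $2,688 before any cap.
Adding $2,688 to the $200 already spent would give $2,888, which exceeds the $1,800 cap; the patient pays just $1,800 − $200 = $1,600.

$1,600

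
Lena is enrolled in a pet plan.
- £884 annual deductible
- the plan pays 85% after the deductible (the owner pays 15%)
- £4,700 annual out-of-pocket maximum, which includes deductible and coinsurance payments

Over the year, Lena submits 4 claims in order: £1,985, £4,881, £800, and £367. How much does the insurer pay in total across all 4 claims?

Claim 1 — £1,985: £884 finishes the deductible; £1,101 goes to coinsurance; 15% of £1,101 = £165.15. Cost to owner: £1,049.15. OOP to date £1,049.15. Plan pays £1,985 − £1,049.15 = £935.85.
Claim 2 — £4,881: deductible met; 15% of £4,881 = £732.15. Owner pays £732.15; OOP now £1,781.30. Insurer: £4,881 − £732.15 = £4,148.85.
Claim 3 — £800: 15% coinsurance on £800 = £120. Owner owes £120 (running OOP £1,901.30). Plan pays £800 − £120 = £680.
Claim 4 — £367: deductible met; 15% of £367 = £55.05. Owner pays £55.05; OOP now £1,956.35. Plan pays £367 − £55.05 = £311.95.
Insurer total = bills − owner's total = £8,033 − £1,956.35 = £6,076.65.

£6,076.65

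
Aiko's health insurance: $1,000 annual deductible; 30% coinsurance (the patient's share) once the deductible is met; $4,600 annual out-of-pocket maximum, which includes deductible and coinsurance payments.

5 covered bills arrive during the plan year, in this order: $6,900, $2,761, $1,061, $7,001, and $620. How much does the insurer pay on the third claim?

Bill 1, $6,900: $1,000 finishes the deductible; $5,900 goes to coinsurance; coinsurance $5,900 × 30% = $1,770. Patient pays $2,770; OOP now $2,770. Insurer: $6,900 − $2,770 = $4,130.
Bill 2, $2,761: deductible already satisfied, so patient's share is 30% × $2,761 = $828.30. Patient pays $828.30; OOP now $3,598.30. Plan pays $2,761 − $828.30 = $1,932.70.
Bill 3, $1,061: deductible already satisfied, so patient's share is 30% × $1,061 = $318.30. Cost to patient: $318.30. OOP to date $3,916.60. Insurer: $1,061 − $318.30 = $742.70.

$742.70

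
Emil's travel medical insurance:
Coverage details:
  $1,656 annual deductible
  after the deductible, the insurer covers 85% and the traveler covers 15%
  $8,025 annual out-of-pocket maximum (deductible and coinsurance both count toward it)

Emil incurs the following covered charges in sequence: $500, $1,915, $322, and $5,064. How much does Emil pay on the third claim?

Bill 1, $500: fully absorbed by the deductible. Cost to traveler: $500. OOP to date $500.
Bill 2, $1,915: deductible takes $1,156, $759 remains; coinsurance $759 × 15% = $113.85. Traveler owes $1,269.85 (running OOP $1,769.85).
Bill 3, $322: 15% coinsurance on $322 = $48.30. Cost to traveler: $48.30. OOP to date $1,818.15.

$48.30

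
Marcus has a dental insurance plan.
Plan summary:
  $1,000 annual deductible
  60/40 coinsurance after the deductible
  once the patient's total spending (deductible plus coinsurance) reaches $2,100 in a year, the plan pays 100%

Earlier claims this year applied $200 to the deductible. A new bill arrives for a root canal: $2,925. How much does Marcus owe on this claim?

$200 of the $1,000 deductible is already met, leaving $800.
That leaves $2,925 − $800 = $2,125 for coinsurance.
40% of $2,125 = $850 falls to the patient.
Patient responsibility before any cap: $800 + $850 = $1,650.
Total out-of-pocket so far would be $200 + $1,650 = $1,850, below the $2,100 cap — no reduction.

$1,650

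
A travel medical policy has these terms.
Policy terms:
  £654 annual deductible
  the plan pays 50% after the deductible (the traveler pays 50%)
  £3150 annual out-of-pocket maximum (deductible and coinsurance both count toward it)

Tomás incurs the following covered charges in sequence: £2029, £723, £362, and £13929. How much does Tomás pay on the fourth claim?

£1266

Claim 1 — £2029: deductible takes £654, £1375 remains; coinsurance £1375 × 50% = £687.50. Cost to traveler: £1341.50. OOP to date £1341.50.
Claim 2 — £723: deductible met; 50% of £723 = £361.50. Cost to traveler: £361.50. OOP to date £1703.
Claim 3 — £362: 50% coinsurance on £362 = £181. Traveler pays £181; OOP now £1884.
Claim 4 — £13929: deductible met; 50% of £13929 = £6964.50. Adding that to £1884 gives £8848.50, past the £3150 cap; traveler pays only £3150 − £1884 = £1266.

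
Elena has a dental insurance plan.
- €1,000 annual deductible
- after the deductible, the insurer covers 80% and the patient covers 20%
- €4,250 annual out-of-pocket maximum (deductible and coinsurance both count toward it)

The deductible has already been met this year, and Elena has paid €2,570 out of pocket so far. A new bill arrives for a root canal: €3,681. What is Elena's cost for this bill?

With the deductible met, the entire €3,681 is subject to coinsurance.
Patient's 20% share of €3,681 is €736.20.
Cumulative spending €2,570 + €736.20 = €3,306.20 stays under the €4,250 maximum.

€736.20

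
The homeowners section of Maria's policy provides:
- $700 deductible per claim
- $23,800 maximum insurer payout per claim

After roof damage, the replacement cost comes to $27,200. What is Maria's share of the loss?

$3,400

Subtract the deductible: $27,200 − $700 = $26,500.
Since $26,500 > $23,800, the payout is capped at $23,800.
Homeowner's share is the uncovered remainder: $27,200 − $23,800 = $3,400.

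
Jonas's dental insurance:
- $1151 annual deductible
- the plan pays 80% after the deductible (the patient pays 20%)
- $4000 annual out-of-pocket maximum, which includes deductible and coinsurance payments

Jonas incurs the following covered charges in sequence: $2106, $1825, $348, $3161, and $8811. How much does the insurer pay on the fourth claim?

Bill 1, $2106: $1151 to deductible, leaving $955; coinsurance $955 × 20% = $191. Patient owes $1342 (running OOP $1342). Plan pays $2106 − $1342 = $764.
Bill 2, $1825: deductible met; 20% of $1825 = $365. Patient pays $365; OOP now $1707. Plan pays $1825 − $365 = $1460.
Bill 3, $348: deductible already satisfied, so patient's share is 20% × $348 = $69.60. Patient pays $69.60; OOP now $1776.60. Plan pays $348 − $69.60 = $278.40.
Bill 4, $3161: 20% coinsurance on $3161 = $632.20. Patient owes $632.20 (running OOP $2408.80). Insurer: $3161 − $632.20 = $2528.80.

$2528.80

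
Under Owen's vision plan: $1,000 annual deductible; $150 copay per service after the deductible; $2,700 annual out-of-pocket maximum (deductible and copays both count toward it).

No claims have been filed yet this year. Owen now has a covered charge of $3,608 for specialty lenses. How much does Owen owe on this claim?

$1,150

Nothing has been paid toward the $1,000 deductible, so the first $1,000 of this charge is applied there.
After the $1,000 deductible portion, $3,608 − $1,000 = $2,608 is subject to the copay.
Copay on this service: $150.
That puts the member's cost at $1,000 + $150 = $1,150 before any cap.
Year-to-date out-of-pocket becomes $0 + $1,150 = $1,150, still under the $2,700 maximum, so no cap applies.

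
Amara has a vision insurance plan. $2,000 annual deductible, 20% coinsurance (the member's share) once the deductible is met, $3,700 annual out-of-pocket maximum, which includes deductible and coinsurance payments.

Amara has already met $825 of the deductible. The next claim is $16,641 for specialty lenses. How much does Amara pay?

Deductible still to meet: $2,000 − $825 = $1,175.
That leaves $16,641 − $1,175 = $15,466 for coinsurance.
Member's 20% share of $15,466 is $3,093.20.
So the member owes $1,175 + $3,093.20 = $4,268.20 before any cap.
That would bring total out-of-pocket to $5,093.20, past the $3,700 cap. The member is capped at $3,700 − $825 = $2,875 on this claim.

$2,875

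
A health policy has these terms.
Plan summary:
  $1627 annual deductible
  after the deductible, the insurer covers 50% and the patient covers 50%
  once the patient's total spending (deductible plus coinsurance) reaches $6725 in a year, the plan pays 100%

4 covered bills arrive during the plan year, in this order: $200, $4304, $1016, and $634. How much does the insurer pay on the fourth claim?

$317

#1 ($200): fully absorbed by the deductible. Patient pays $200; OOP now $200. Insurer: $200 − $200 = $0.
#2 ($4304): $1427 finishes the deductible; $2877 goes to coinsurance; 50% of $2877 = $1438.50. Patient pays $2865.50; OOP now $3065.50. Plan pays $4304 − $2865.50 = $1438.50.
#3 ($1016): deductible already satisfied, so patient's share is 50% × $1016 = $508. Patient pays $508; OOP now $3573.50. Plan pays $1016 − $508 = $508.
#4 ($634): deductible met; 50% of $634 = $317. Patient pays $317; OOP now $3890.50. Insurer: $634 − $317 = $317.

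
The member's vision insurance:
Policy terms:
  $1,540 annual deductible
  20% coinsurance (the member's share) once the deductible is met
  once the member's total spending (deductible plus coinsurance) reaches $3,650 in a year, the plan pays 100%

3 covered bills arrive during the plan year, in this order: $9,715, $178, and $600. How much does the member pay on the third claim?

$120

#1 ($9,715): $1,540 to deductible, leaving $8,175; member's 20% is $1,635. Member pays $3,175; OOP now $3,175.
#2 ($178): 20% coinsurance on $178 = $35.60. Member pays $35.60; OOP now $3,210.60.
#3 ($600): 20% coinsurance on $600 = $120. Member pays $120; OOP now $3,330.60.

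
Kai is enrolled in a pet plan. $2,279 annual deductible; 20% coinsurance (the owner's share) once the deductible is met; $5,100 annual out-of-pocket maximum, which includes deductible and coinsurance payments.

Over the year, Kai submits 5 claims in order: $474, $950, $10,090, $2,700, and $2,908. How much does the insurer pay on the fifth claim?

Bill 1, $474: all of it applies to the deductible. Owner pays $474; OOP now $474. Plan pays $474 − $474 = $0.
Bill 2, $950: entire amount goes to the deductible. Owner pays $950; OOP now $1,424. Plan pays $950 − $950 = $0.
Bill 3, $10,090: deductible takes $855, $9,235 remains; owner's 20% is $1,847. Owner pays $2,702; OOP now $4,126. Plan pays $10,090 − $2,702 = $7,388.
Bill 4, $2,700: 20% coinsurance on $2,700 = $540. Owner pays $540; OOP now $4,666. Insurer: $2,700 − $540 = $2,160.
Bill 5, $2,908: deductible already satisfied, so owner's share is 20% × $2,908 = $581.60. OOP would hit $5,247.60 > $5,100, so the cap limits the owner to $5,100 − $4,666 = $434. Insurer: $2,908 − $434 = $2,474.

$2,474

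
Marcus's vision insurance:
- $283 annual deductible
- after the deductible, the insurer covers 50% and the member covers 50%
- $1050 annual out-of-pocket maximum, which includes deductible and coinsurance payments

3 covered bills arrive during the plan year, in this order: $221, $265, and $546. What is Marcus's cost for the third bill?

Claim 1 ($221): fully absorbed by the deductible. Cost to member: $221. OOP to date $221.
Claim 2 ($265): deductible takes $62, $203 remains; 50% of $203 = $101.50. Cost to member: $163.50. OOP to date $384.50.
Claim 3 ($546): deductible met; 50% of $546 = $273. Member pays $273; OOP now $657.50.

$273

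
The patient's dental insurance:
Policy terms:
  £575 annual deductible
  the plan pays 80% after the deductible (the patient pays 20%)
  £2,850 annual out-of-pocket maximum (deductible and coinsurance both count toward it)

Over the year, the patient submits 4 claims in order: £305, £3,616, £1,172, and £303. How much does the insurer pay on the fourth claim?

£242.40

#1 (£305): fully absorbed by the deductible. Patient pays £305; OOP now £305. Plan pays £305 − £305 = £0.
#2 (£3,616): £270 finishes the deductible; £3,346 goes to coinsurance; patient's 20% is £669.20. Cost to patient: £939.20. OOP to date £1,244.20. Plan pays £3,616 − £939.20 = £2,676.80.
#3 (£1,172): deductible met; 20% of £1,172 = £234.40. Patient owes £234.40 (running OOP £1,478.60). Plan pays £1,172 − £234.40 = £937.60.
#4 (£303): 20% coinsurance on £303 = £60.60. Cost to patient: £60.60. OOP to date £1,539.20. Plan pays £303 − £60.60 = £242.40.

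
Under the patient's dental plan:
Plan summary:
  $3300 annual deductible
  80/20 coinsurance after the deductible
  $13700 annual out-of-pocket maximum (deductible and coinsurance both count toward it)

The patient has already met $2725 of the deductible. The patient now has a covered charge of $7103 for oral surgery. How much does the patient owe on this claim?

$2725 of the $3300 deductible is already met, leaving $575.
That leaves $7103 − $575 = $6528 for coinsurance.
20% of $6528 = $1305.60 falls to the patient.
That puts the patient's cost at $575 + $1305.60 = $1880.60 before any cap.
Year-to-date out-of-pocket becomes $2725 + $1880.60 = $4605.60, still under the $13700 maximum, so no cap applies.

$1880.60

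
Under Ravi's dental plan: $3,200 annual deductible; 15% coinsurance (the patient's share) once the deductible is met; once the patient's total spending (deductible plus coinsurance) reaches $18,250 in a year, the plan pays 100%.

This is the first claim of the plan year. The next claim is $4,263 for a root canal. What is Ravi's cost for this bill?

The full $3,200 deductible is still open; $3,200 of this bill applies to it.
That leaves $4,263 − $3,200 = $1,063 for coinsurance.
15% of $1,063 = $159.45 falls to the patient.
So the patient owes $3,200 + $159.45 = $3,359.45 before any cap.
Year-to-date out-of-pocket becomes $0 + $3,359.45 = $3,359.45, still under the $18,250 maximum, so no cap applies.

$3,359.45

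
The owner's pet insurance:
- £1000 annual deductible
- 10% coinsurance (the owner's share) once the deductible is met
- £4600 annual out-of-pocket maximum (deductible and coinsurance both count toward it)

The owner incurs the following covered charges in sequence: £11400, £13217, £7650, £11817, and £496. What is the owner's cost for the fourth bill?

Claim 1 — £11400: deductible takes £1000, £10400 remains; 10% of £10400 = £1040. Owner owes £2040 (running OOP £2040).
Claim 2 — £13217: deductible met; 10% of £13217 = £1321.70. Owner owes £1321.70 (running OOP £3361.70).
Claim 3 — £7650: deductible already satisfied, so owner's share is 10% × £7650 = £765. Cost to owner: £765. OOP to date £4126.70.
Claim 4 — £11817: deductible already satisfied, so owner's share is 10% × £11817 = £1181.70. Adding that to £4126.70 gives £5308.40, past the £4600 cap; owner pays only £4600 − £4126.70 = £473.30.

£473.30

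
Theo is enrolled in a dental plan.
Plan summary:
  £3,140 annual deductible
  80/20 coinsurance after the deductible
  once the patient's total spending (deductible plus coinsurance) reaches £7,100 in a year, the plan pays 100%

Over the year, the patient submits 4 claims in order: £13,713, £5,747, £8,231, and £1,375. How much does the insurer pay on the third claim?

Bill 1, £13,713: £3,140 finishes the deductible; £10,573 goes to coinsurance; patient's 20% is £2,114.60. Patient owes £5,254.60 (running OOP £5,254.60). Insurer: £13,713 − £5,254.60 = £8,458.40.
Bill 2, £5,747: 20% coinsurance on £5,747 = £1,149.40. Patient owes £1,149.40 (running OOP £6,404). Insurer: £5,747 − £1,149.40 = £4,597.60.
Bill 3, £8,231: deductible already satisfied, so patient's share is 20% × £8,231 = £1,646.20. Adding that to £6,404 gives £8,050.20, past the £7,100 cap; patient pays only £7,100 − £6,404 = £696. Plan pays £8,231 − £696 = £7,535.

£7,535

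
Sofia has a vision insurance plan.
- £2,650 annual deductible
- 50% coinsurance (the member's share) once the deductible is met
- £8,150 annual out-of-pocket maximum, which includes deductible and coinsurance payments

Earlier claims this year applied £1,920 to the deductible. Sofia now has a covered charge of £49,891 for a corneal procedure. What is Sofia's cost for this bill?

£6,230

Remaining deductible: £2,650 − £1,920 = £730.
That leaves £49,891 − £730 = £49,161 for coinsurance.
50% of £49,161 = £24,580.50 falls to the member.
So the member owes £730 + £24,580.50 = £25,310.50 before any cap.
That would bring total out-of-pocket to £27,230.50, past the £8,150 cap. The member is capped at £8,150 − £1,920 = £6,230 on this claim.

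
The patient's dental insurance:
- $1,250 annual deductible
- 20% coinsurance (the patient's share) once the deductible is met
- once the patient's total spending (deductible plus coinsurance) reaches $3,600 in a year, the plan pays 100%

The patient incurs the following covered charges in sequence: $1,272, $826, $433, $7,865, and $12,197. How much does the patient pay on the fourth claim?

$1,573

#1 ($1,272): $1,250 to deductible, leaving $22; coinsurance $22 × 20% = $4.40. Cost to patient: $1,254.40. OOP to date $1,254.40.
#2 ($826): deductible already satisfied, so patient's share is 20% × $826 = $165.20. Cost to patient: $165.20. OOP to date $1,419.60.
#3 ($433): deductible already satisfied, so patient's share is 20% × $433 = $86.60. Cost to patient: $86.60. OOP to date $1,506.20.
#4 ($7,865): deductible met; 20% of $7,865 = $1,573. Cost to patient: $1,573. OOP to date $3,079.20.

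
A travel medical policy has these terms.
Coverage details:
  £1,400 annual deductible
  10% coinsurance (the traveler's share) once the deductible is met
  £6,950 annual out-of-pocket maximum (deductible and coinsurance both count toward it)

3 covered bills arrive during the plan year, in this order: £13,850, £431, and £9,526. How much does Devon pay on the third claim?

#1 (£13,850): £1,400 finishes the deductible; £12,450 goes to coinsurance; traveler's 10% is £1,245. Traveler pays £2,645; OOP now £2,645.
#2 (£431): deductible met; 10% of £431 = £43.10. Traveler owes £43.10 (running OOP £2,688.10).
#3 (£9,526): 10% coinsurance on £9,526 = £952.60. Traveler owes £952.60 (running OOP £3,640.70).

£952.60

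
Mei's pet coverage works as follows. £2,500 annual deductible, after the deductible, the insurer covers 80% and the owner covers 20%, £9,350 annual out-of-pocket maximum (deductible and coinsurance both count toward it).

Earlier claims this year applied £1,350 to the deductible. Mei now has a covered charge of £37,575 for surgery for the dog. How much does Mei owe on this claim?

£1,350 of the £2,500 deductible is already met, leaving £1,150.
That leaves £37,575 − £1,150 = £36,425 for coinsurance.
Coinsurance: £36,425 × 20% = £7,285.
Owner responsibility before any cap: £1,150 + £7,285 = £8,435.
That would bring total out-of-pocket to £9,785, past the £9,350 cap. The owner is capped at £9,350 − £1,350 = £8,000 on this claim.

£8,000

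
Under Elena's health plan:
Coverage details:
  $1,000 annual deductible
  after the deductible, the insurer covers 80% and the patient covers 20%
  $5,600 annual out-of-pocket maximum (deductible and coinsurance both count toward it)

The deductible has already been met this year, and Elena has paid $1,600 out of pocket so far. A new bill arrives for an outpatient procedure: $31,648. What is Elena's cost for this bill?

$4,000

With the deductible met, the entire $31,648 is subject to coinsurance.
20% of $31,648 = $6,329.60 falls to the patient.
Adding $6,329.60 to the $1,600 already spent would give $7,929.60, which exceeds the $5,600 cap; the patient pays just $5,600 − $1,600 = $4,000.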